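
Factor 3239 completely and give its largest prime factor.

79

3239 = 41 · 79
79 is prime.
So 3239 = 41 · 79; the largest prime factor is 79.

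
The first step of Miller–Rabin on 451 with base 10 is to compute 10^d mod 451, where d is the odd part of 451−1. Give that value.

329

451 − 1 = 450 = 2^1 · 225, so d = 225.
10^1 ≡ 10 (mod 451)
10^2 ≡ 10^2 = 100 ≡ 100 (mod 451)
10^4 ≡ 100^2 = 10000 ≡ 78 (mod 451)
10^8 ≡ 78^2 = 6084 ≡ 221 (mod 451)
10^16 ≡ 221^2 = 48841 ≡ 133 (mod 451)
10^32 ≡ 133^2 = 17689 ≡ 100 (mod 451)
10^64 ≡ 100^2 = 10000 ≡ 78 (mod 451)
10^128 ≡ 78^2 = 6084 ≡ 221 (mod 451)
225 = 128 + 64 + 32 + 1 in binary powers of 2.
So 10^225 ≡ 221 · 78 · 100 · 10 ≡ 329 (mod 451).
Squaring chain: 329; never reaches −1, so base 10 is a Miller–Rabin witness that 451 is composite.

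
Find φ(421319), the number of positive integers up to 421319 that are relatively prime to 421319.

400896

Factor: 421319 = 37 · 59 · 193.
φ(421319) = (37−1) · (59−1) · (193−1) = 36 · 58 · 192 = 400896.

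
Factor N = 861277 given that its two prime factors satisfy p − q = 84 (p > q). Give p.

971

Since p = q + 84, we have 861277 = q(q + 84), so q² + 84q − 861277 = 0.
Discriminant: 84² + 4·861277 = 7056 + 3445108 = 3452164; √3452164 = 1858.
q = (−84 + 1858)/2 = 887, and p = q + 84 = 971.
Check: 887 · 971 = 861277.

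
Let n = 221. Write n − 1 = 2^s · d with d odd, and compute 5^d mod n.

221 − 1 = 220 = 2^2 · 55, so d = 55.
5^1 ≡ 5 (mod 221)
5^2 ≡ 5^2 = 25 ≡ 25 (mod 221)
5^4 ≡ 25^2 = 625 ≡ 183 (mod 221)
5^8 ≡ 183^2 = 33489 ≡ 118 (mod 221)
5^16 ≡ 118^2 = 13924 ≡ 1 (mod 221)
5^32 ≡ 1^2 = 1 ≡ 1 (mod 221)
55 = 32 + 16 + 4 + 2 + 1 in binary powers of 2.
So 5^55 ≡ 1 · 1 · 183 · 25 · 5 ≡ 112 (mod 221).
Squaring chain: 112 → 168; never reaches −1, so base 5 is a Miller–Rabin witness that 221 is composite.

112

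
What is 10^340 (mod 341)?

10^1 ≡ 10 (mod 341)
10^2 ≡ 10^2 = 100 ≡ 100 (mod 341)
10^4 ≡ 100^2 = 10000 ≡ 111 (mod 341)
10^8 ≡ 111^2 = 12321 ≡ 45 (mod 341)
10^16 ≡ 45^2 = 2025 ≡ 320 (mod 341)
10^32 ≡ 320^2 = 102400 ≡ 100 (mod 341)
10^64 ≡ 100^2 = 10000 ≡ 111 (mod 341)
10^128 ≡ 111^2 = 12321 ≡ 45 (mod 341)
10^256 ≡ 45^2 = 2025 ≡ 320 (mod 341)
340 = 256 + 64 + 16 + 4 in binary powers of 2.
So 10^340 ≡ 320 · 111 · 320 · 111 ≡ 67 (mod 341).
Since 67 ≠ 1, base 10 is a Fermat witness: 341 is composite.

67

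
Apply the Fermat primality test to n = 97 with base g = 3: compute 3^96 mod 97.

3^1 ≡ 3 (mod 97)
3^2 ≡ 3^2 = 9 ≡ 9 (mod 97)
3^4 ≡ 9^2 = 81 ≡ 81 (mod 97)
3^8 ≡ 81^2 = 6561 ≡ 62 (mod 97)
3^16 ≡ 62^2 = 3844 ≡ 61 (mod 97)
3^32 ≡ 61^2 = 3721 ≡ 35 (mod 97)
3^64 ≡ 35^2 = 1225 ≡ 61 (mod 97)
96 = 64 + 32 in binary powers of 2.
So 3^96 ≡ 61 · 35 ≡ 1 (mod 97).
Since the result is 1, base 3 gives no evidence that 97 is composite.

1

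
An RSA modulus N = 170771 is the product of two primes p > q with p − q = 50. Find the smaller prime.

389

Since p = q + 50, we have 170771 = q(q + 50), so q² + 50q − 170771 = 0.
Discriminant: 50² + 4·170771 = 2500 + 683084 = 685584; √685584 = 828.
q = (−50 + 828)/2 = 389, and p = q + 50 = 439.
Check: 389 · 439 = 170771.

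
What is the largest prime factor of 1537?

53

1537 = 29 · 53
53 is prime.
So 1537 = 29 · 53; the largest prime factor is 53.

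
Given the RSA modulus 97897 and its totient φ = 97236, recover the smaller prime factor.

φ(n) = (p−1)(q−1) = n − (p+q) + 1, so p + q = 97897 − 97236 + 1 = 662.
p and q are the roots of t² − 662t + 97897 = 0.
Discriminant: 662² − 4·97897 = 438244 − 391588 = 46656; √46656 = 216.
q = (662 − 216)/2 = 223, p = (662 + 216)/2 = 439.
Check: 223 · 439 = 97897.

223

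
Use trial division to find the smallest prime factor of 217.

217 is odd.
Digit sum 10, not divisible by 3.
Ends in 7: not divisible by 5.
7: 217 = 7·31

7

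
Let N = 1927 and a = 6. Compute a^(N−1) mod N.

777

6^1 ≡ 6 (mod 1927)
6^2 ≡ 6^2 = 36 ≡ 36 (mod 1927)
6^4 ≡ 36^2 = 1296 ≡ 1296 (mod 1927)
6^8 ≡ 1296^2 = 1679616 ≡ 1199 (mod 1927)
6^16 ≡ 1199^2 = 1437601 ≡ 59 (mod 1927)
6^32 ≡ 59^2 = 3481 ≡ 1554 (mod 1927)
6^64 ≡ 1554^2 = 2414916 ≡ 385 (mod 1927)
6^128 ≡ 385^2 = 148225 ≡ 1773 (mod 1927)
6^256 ≡ 1773^2 = 3143529 ≡ 592 (mod 1927)
6^512 ≡ 592^2 = 350464 ≡ 1677 (mod 1927)
6^1024 ≡ 1677^2 = 2812329 ≡ 836 (mod 1927)
1926 = 1024 + 512 + 256 + 128 + 4 + 2 in binary powers of 2.
So 6^1926 ≡ 836 · 1677 · 592 · 1773 · 1296 · 36 ≡ 777 (mod 1927).
Since 777 ≠ 1, base 6 is a Fermat witness: 1927 is composite.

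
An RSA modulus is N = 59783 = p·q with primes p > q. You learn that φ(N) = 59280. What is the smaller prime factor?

191

φ(n) = (p−1)(q−1) = n − (p+q) + 1, so p + q = 59783 − 59280 + 1 = 504.
p and q are the roots of t² − 504t + 59783 = 0.
Discriminant: 504² − 4·59783 = 254016 − 239132 = 14884; √14884 = 122.
q = (504 − 122)/2 = 191, p = (504 + 122)/2 = 313.
Check: 191 · 313 = 59783.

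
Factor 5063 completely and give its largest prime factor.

5063 = 61 · 83
83 is prime.
So 5063 = 61 · 83; the largest prime factor is 83.

83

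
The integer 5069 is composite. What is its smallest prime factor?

37

5069 is odd.
Digit sum 20, not divisible by 3.
Ends in 9: not divisible by 5.
7: 5069 = 7·724 + 1
11: 5069 = 11·460 + 9
13: 5069 = 13·389 + 12
17: 5069 = 17·298 + 3
19: 5069 = 19·266 + 15
23: 5069 = 23·220 + 9
29: 5069 = 29·174 + 23
31: 5069 = 31·163 + 16
37: 5069 = 37·137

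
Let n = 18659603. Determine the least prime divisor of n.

18659603 is odd.
Digit sum 38, not divisible by 3.
Ends in 3: not divisible by 5.
7: 18659603 = 7·2665657 + 4
11: 18659603 = 11·1696327 + 6
13: 18659603 = 13·1435354 + 1
17: 18659603 = 17·1097623 + 12
19: 18659603 = 19·982084 + 7
23: 18659603 = 23·811287 + 2
29: 18659603 = 29·643434 + 17
31: 18659603 = 31·601922 + 21
37: 18659603 = 37·504313 + 22
41: 18659603 = 41·455112 + 11
43: 18659603 = 43·433944 + 11
47: 18659603 = 47·397012 + 39
53: 18659603 = 53·352067 + 52
59: 18659603 = 59·316264 + 27
61: 18659603 = 61·305895 + 8
67: 18659603 = 67·278501 + 36
71: 18659603 = 71·262811 + 22
73: 18659603 = 73·255611

73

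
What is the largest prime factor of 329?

329 = 7 · 47
47 is prime.
So 329 = 7 · 47; the largest prime factor is 47.

47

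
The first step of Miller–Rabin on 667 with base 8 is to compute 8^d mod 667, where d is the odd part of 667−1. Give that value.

667 − 1 = 666 = 2^1 · 333, so d = 333.
8^1 ≡ 8 (mod 667)
8^2 ≡ 8^2 = 64 ≡ 64 (mod 667)
8^4 ≡ 64^2 = 4096 ≡ 94 (mod 667)
8^8 ≡ 94^2 = 8836 ≡ 165 (mod 667)
8^16 ≡ 165^2 = 27225 ≡ 545 (mod 667)
8^32 ≡ 545^2 = 297025 ≡ 210 (mod 667)
8^64 ≡ 210^2 = 44100 ≡ 78 (mod 667)
8^128 ≡ 78^2 = 6084 ≡ 81 (mod 667)
8^256 ≡ 81^2 = 6561 ≡ 558 (mod 667)
333 = 256 + 64 + 8 + 4 + 1 in binary powers of 2.
So 8^333 ≡ 558 · 78 · 165 · 94 · 8 ≡ 374 (mod 667).
Squaring chain: 374; never reaches −1, so base 8 is a Miller–Rabin witness that 667 is composite.

374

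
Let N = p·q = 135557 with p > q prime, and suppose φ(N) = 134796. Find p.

479

φ(n) = (p−1)(q−1) = n − (p+q) + 1, so p + q = 135557 − 134796 + 1 = 762.
p and q are the roots of t² − 762t + 135557 = 0.
Discriminant: 762² − 4·135557 = 580644 − 542228 = 38416; √38416 = 196.
q = (762 − 196)/2 = 283, p = (762 + 196)/2 = 479.
Check: 283 · 479 = 135557.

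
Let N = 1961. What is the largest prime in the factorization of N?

1961 = 37 · 53
53 is prime.
So 1961 = 37 · 53; the largest prime factor is 53.

53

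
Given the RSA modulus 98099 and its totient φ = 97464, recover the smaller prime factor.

263

φ(n) = (p−1)(q−1) = n − (p+q) + 1, so p + q = 98099 − 97464 + 1 = 636.
p and q are the roots of t² − 636t + 98099 = 0.
Discriminant: 636² − 4·98099 = 404496 − 392396 = 12100; √12100 = 110.
q = (636 − 110)/2 = 263, p = (636 + 110)/2 = 373.
Check: 263 · 373 = 98099.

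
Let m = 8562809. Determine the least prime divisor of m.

8562809 is odd.
Digit sum 38, not divisible by 3.
Ends in 9: not divisible by 5.
7: 8562809 = 7·1223258 + 3
11: 8562809 = 11·778437 + 2
13: 8562809 = 13·658677 + 8
17: 8562809 = 17·503694 + 11
19: 8562809 = 19·450674 + 3
23: 8562809 = 23·372296 + 1
29: 8562809 = 29·295269 + 8
31: 8562809 = 31·276219 + 20
37: 8562809 = 37·231427 + 10
41: 8562809 = 41·208849

41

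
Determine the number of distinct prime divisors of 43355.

4

43355 = 5 · 8671
8671 = 13 · 667
667 = 23 · 29
43355 = 5 · 13 · 23 · 29, which has 4 distinct prime factors.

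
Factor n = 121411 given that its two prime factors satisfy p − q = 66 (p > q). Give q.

Since p = q + 66, we have 121411 = q(q + 66), so q² + 66q − 121411 = 0.
Discriminant: 66² + 4·121411 = 4356 + 485644 = 490000; √490000 = 700.
q = (−66 + 700)/2 = 317, and p = q + 66 = 383.
Check: 317 · 383 = 121411.

317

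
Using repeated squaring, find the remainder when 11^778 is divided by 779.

144

11^1 ≡ 11 (mod 779)
11^2 ≡ 11^2 = 121 ≡ 121 (mod 779)
11^4 ≡ 121^2 = 14641 ≡ 619 (mod 779)
11^8 ≡ 619^2 = 383161 ≡ 672 (mod 779)
11^16 ≡ 672^2 = 451584 ≡ 543 (mod 779)
11^32 ≡ 543^2 = 294849 ≡ 387 (mod 779)
11^64 ≡ 387^2 = 149769 ≡ 201 (mod 779)
11^128 ≡ 201^2 = 40401 ≡ 672 (mod 779)
11^256 ≡ 672^2 = 451584 ≡ 543 (mod 779)
11^512 ≡ 543^2 = 294849 ≡ 387 (mod 779)
778 = 512 + 256 + 8 + 2 in binary powers of 2.
So 11^778 ≡ 387 · 543 · 672 · 121 ≡ 144 (mod 779).
Since 144 ≠ 1, base 11 is a Fermat witness: 779 is composite.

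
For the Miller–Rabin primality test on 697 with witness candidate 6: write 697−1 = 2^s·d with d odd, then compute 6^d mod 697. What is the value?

439

697 − 1 = 696 = 2^3 · 87, so d = 87.
6^1 ≡ 6 (mod 697)
6^2 ≡ 6^2 = 36 ≡ 36 (mod 697)
6^4 ≡ 36^2 = 1296 ≡ 599 (mod 697)
6^8 ≡ 599^2 = 358801 ≡ 543 (mod 697)
6^16 ≡ 543^2 = 294849 ≡ 18 (mod 697)
6^32 ≡ 18^2 = 324 ≡ 324 (mod 697)
6^64 ≡ 324^2 = 104976 ≡ 426 (mod 697)
87 = 64 + 16 + 4 + 2 + 1 in binary powers of 2.
So 6^87 ≡ 426 · 18 · 599 · 36 · 6 ≡ 439 (mod 697).
Squaring chain: 439 → 349 → 523; never reaches −1, so base 6 is a Miller–Rabin witness that 697 is composite.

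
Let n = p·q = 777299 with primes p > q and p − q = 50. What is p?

Since p = q + 50, we have 777299 = q(q + 50), so q² + 50q − 777299 = 0.
Discriminant: 50² + 4·777299 = 2500 + 3109196 = 3111696; √3111696 = 1764.
q = (−50 + 1764)/2 = 857, and p = q + 50 = 907.
Check: 857 · 907 = 777299.

907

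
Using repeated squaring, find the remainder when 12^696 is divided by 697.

611

12^1 ≡ 12 (mod 697)
12^2 ≡ 12^2 = 144 ≡ 144 (mod 697)
12^4 ≡ 144^2 = 20736 ≡ 523 (mod 697)
12^8 ≡ 523^2 = 273529 ≡ 305 (mod 697)
12^16 ≡ 305^2 = 93025 ≡ 324 (mod 697)
12^32 ≡ 324^2 = 104976 ≡ 426 (mod 697)
12^64 ≡ 426^2 = 181476 ≡ 256 (mod 697)
12^128 ≡ 256^2 = 65536 ≡ 18 (mod 697)
12^256 ≡ 18^2 = 324 ≡ 324 (mod 697)
12^512 ≡ 324^2 = 104976 ≡ 426 (mod 697)
696 = 512 + 128 + 32 + 16 + 8 in binary powers of 2.
So 12^696 ≡ 426 · 18 · 426 · 324 · 305 ≡ 611 (mod 697).
Since 611 ≠ 1, base 12 is a Fermat witness: 697 is composite.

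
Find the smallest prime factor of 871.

13

871 is odd.
Digit sum 16, not divisible by 3.
Ends in 1: not divisible by 5.
7: 871 = 7·124 + 3
11: 871 = 11·79 + 2
13: 871 = 13·67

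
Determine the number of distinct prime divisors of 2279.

2

2279 = 43 · 53
2279 = 43 · 53, which has 2 distinct prime factors.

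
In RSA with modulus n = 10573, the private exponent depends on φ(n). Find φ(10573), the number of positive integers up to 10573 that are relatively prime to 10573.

10368

Factor: 10573 = 97 · 109.
φ(10573) = (97−1) · (109−1) = 96 · 108 = 10368.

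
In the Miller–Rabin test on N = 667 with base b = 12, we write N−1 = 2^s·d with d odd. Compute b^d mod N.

667 − 1 = 666 = 2^1 · 333, so d = 333.
12^1 ≡ 12 (mod 667)
12^2 ≡ 12^2 = 144 ≡ 144 (mod 667)
12^4 ≡ 144^2 = 20736 ≡ 59 (mod 667)
12^8 ≡ 59^2 = 3481 ≡ 146 (mod 667)
12^16 ≡ 146^2 = 21316 ≡ 639 (mod 667)
12^32 ≡ 639^2 = 408321 ≡ 117 (mod 667)
12^64 ≡ 117^2 = 13689 ≡ 349 (mod 667)
12^128 ≡ 349^2 = 121801 ≡ 407 (mod 667)
12^256 ≡ 407^2 = 165649 ≡ 233 (mod 667)
333 = 256 + 64 + 8 + 4 + 1 in binary powers of 2.
So 12^333 ≡ 233 · 349 · 146 · 59 · 12 ≡ 302 (mod 667).
Squaring chain: 302; never reaches −1, so base 12 is a Miller–Rabin witness that 667 is composite.

302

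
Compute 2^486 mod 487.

2^1 ≡ 2 (mod 487)
2^2 ≡ 2^2 = 4 ≡ 4 (mod 487)
2^4 ≡ 4^2 = 16 ≡ 16 (mod 487)
2^8 ≡ 16^2 = 256 ≡ 256 (mod 487)
2^16 ≡ 256^2 = 65536 ≡ 278 (mod 487)
2^32 ≡ 278^2 = 77284 ≡ 338 (mod 487)
2^64 ≡ 338^2 = 114244 ≡ 286 (mod 487)
2^128 ≡ 286^2 = 81796 ≡ 467 (mod 487)
2^256 ≡ 467^2 = 218089 ≡ 400 (mod 487)
486 = 256 + 128 + 64 + 32 + 4 + 2 in binary powers of 2.
So 2^486 ≡ 400 · 467 · 286 · 338 · 16 · 4 ≡ 1 (mod 487).
Since the result is 1, base 2 gives no evidence that 487 is composite.

1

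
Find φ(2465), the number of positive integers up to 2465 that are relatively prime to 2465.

Factor: 2465 = 5 · 17 · 29.
φ(2465) = (5−1) · (17−1) · (29−1) = 4 · 16 · 28 = 1792.

1792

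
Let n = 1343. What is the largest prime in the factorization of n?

79

1343 = 17 · 79
79 is prime.
So 1343 = 17 · 79; the largest prime factor is 79.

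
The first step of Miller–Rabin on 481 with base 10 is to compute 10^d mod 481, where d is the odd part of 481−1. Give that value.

481 − 1 = 480 = 2^5 · 15, so d = 15.
10^1 ≡ 10 (mod 481)
10^2 ≡ 10^2 = 100 ≡ 100 (mod 481)
10^4 ≡ 100^2 = 10000 ≡ 380 (mod 481)
10^8 ≡ 380^2 = 144400 ≡ 100 (mod 481)
15 = 8 + 4 + 2 + 1 in binary powers of 2.
So 10^15 ≡ 100 · 380 · 100 · 10 ≡ 38 (mod 481).
Squaring chain: 38 → 1 → 1 → 1 → 1; never reaches −1, so base 10 is a Miller–Rabin witness that 481 is composite.

38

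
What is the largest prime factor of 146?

73

146 = 2 · 73
73 is prime.
So 146 = 2 · 73; the largest prime factor is 73.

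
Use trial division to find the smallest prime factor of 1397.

11

1397 is odd.
Digit sum 20, not divisible by 3.
Ends in 7: not divisible by 5.
7: 1397 = 7·199 + 4
11: 1397 = 11·127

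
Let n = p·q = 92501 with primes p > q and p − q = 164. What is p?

Since p = q + 164, we have 92501 = q(q + 164), so q² + 164q − 92501 = 0.
Discriminant: 164² + 4·92501 = 26896 + 370004 = 396900; √396900 = 630.
q = (−164 + 630)/2 = 233, and p = q + 164 = 397.
Check: 233 · 397 = 92501.

397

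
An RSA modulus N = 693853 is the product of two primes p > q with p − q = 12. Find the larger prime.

839

Since p = q + 12, we have 693853 = q(q + 12), so q² + 12q − 693853 = 0.
Discriminant: 12² + 4·693853 = 144 + 2775412 = 2775556; √2775556 = 1666.
q = (−12 + 1666)/2 = 827, and p = q + 12 = 839.
Check: 827 · 839 = 693853.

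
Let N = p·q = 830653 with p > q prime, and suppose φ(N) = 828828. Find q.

φ(n) = (p−1)(q−1) = n − (p+q) + 1, so p + q = 830653 − 828828 + 1 = 1826.
p and q are the roots of t² − 1826t + 830653 = 0.
Discriminant: 1826² − 4·830653 = 3334276 − 3322612 = 11664; √11664 = 108.
q = (1826 − 108)/2 = 859, p = (1826 + 108)/2 = 967.
Check: 859 · 967 = 830653.

859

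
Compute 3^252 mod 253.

3^1 ≡ 3 (mod 253)
3^2 ≡ 3^2 = 9 ≡ 9 (mod 253)
3^4 ≡ 9^2 = 81 ≡ 81 (mod 253)
3^8 ≡ 81^2 = 6561 ≡ 236 (mod 253)
3^16 ≡ 236^2 = 55696 ≡ 36 (mod 253)
3^32 ≡ 36^2 = 1296 ≡ 31 (mod 253)
3^64 ≡ 31^2 = 961 ≡ 202 (mod 253)
3^128 ≡ 202^2 = 40804 ≡ 71 (mod 253)
252 = 128 + 64 + 32 + 16 + 8 + 4 in binary powers of 2.
So 3^252 ≡ 71 · 202 · 31 · 36 · 236 · 81 ≡ 31 (mod 253).
Since 31 ≠ 1, base 3 is a Fermat witness: 253 is composite.

31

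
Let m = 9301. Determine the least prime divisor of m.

9301 is odd.
Digit sum 13, not divisible by 3.
Ends in 1: not divisible by 5.
7: 9301 = 7·1328 + 5
11: 9301 = 11·845 + 6
13: 9301 = 13·715 + 6
17: 9301 = 17·547 + 2
19: 9301 = 19·489 + 10
23: 9301 = 23·404 + 9
29: 9301 = 29·320 + 21
31: 9301 = 31·300 + 1
37: 9301 = 37·251 + 14
41: 9301 = 41·226 + 35
43: 9301 = 43·216 + 13
47: 9301 = 47·197 + 42
53: 9301 = 53·175 + 26
59: 9301 = 59·157 + 38
61: 9301 = 61·152 + 29
67: 9301 = 67·138 + 55
71: 9301 = 71·131

71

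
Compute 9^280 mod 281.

1

9^1 ≡ 9 (mod 281)
9^2 ≡ 9^2 = 81 ≡ 81 (mod 281)
9^4 ≡ 81^2 = 6561 ≡ 98 (mod 281)
9^8 ≡ 98^2 = 9604 ≡ 50 (mod 281)
9^16 ≡ 50^2 = 2500 ≡ 252 (mod 281)
9^32 ≡ 252^2 = 63504 ≡ 279 (mod 281)
9^64 ≡ 279^2 = 77841 ≡ 4 (mod 281)
9^128 ≡ 4^2 = 16 ≡ 16 (mod 281)
9^256 ≡ 16^2 = 256 ≡ 256 (mod 281)
280 = 256 + 16 + 8 in binary powers of 2.
So 9^280 ≡ 256 · 252 · 50 ≡ 1 (mod 281).
Since the result is 1, base 9 gives no evidence that 281 is composite.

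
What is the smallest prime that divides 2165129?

2165129 is odd.
Digit sum 26, not divisible by 3.
Ends in 9: not divisible by 5.
7: 2165129 = 7·309304 + 1
11: 2165129 = 11·196829 + 10
13: 2165129 = 13·166548 + 5
17: 2165129 = 17·127360 + 9
19: 2165129 = 19·113954 + 3
23: 2165129 = 23·94136 + 1
29: 2165129 = 29·74659 + 18
31: 2165129 = 31·69842 + 27
37: 2165129 = 37·58517

37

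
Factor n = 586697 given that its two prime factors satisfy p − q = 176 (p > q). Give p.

859

Since p = q + 176, we have 586697 = q(q + 176), so q² + 176q − 586697 = 0.
Discriminant: 176² + 4·586697 = 30976 + 2346788 = 2377764; √2377764 = 1542.
q = (−176 + 1542)/2 = 683, and p = q + 176 = 859.
Check: 683 · 859 = 586697.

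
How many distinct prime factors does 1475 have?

1475 = 5^2 · 59
1475 = 5^2 · 59, which has 2 distinct prime factors.

2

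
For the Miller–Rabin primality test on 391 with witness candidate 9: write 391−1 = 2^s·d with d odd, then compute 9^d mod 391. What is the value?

391 − 1 = 390 = 2^1 · 195, so d = 195.
9^1 ≡ 9 (mod 391)
9^2 ≡ 9^2 = 81 ≡ 81 (mod 391)
9^4 ≡ 81^2 = 6561 ≡ 305 (mod 391)
9^8 ≡ 305^2 = 93025 ≡ 358 (mod 391)
9^16 ≡ 358^2 = 128164 ≡ 307 (mod 391)
9^32 ≡ 307^2 = 94249 ≡ 18 (mod 391)
9^64 ≡ 18^2 = 324 ≡ 324 (mod 391)
9^128 ≡ 324^2 = 104976 ≡ 188 (mod 391)
195 = 128 + 64 + 2 + 1 in binary powers of 2.
So 9^195 ≡ 188 · 324 · 81 · 9 ≡ 151 (mod 391).
Squaring chain: 151; never reaches −1, so base 9 is a Miller–Rabin witness that 391 is composite.

151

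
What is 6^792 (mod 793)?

508

6^1 ≡ 6 (mod 793)
6^2 ≡ 6^2 = 36 ≡ 36 (mod 793)
6^4 ≡ 36^2 = 1296 ≡ 503 (mod 793)
6^8 ≡ 503^2 = 253009 ≡ 42 (mod 793)
6^16 ≡ 42^2 = 1764 ≡ 178 (mod 793)
6^32 ≡ 178^2 = 31684 ≡ 757 (mod 793)
6^64 ≡ 757^2 = 573049 ≡ 503 (mod 793)
6^128 ≡ 503^2 = 253009 ≡ 42 (mod 793)
6^256 ≡ 42^2 = 1764 ≡ 178 (mod 793)
6^512 ≡ 178^2 = 31684 ≡ 757 (mod 793)
792 = 512 + 256 + 16 + 8 in binary powers of 2.
So 6^792 ≡ 757 · 178 · 178 · 42 ≡ 508 (mod 793).
Since 508 ≠ 1, base 6 is a Fermat witness: 793 is composite.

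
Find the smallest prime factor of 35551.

73

35551 is odd.
Digit sum 19, not divisible by 3.
Ends in 1: not divisible by 5.
7: 35551 = 7·5078 + 5
11: 35551 = 11·3231 + 10
13: 35551 = 13·2734 + 9
17: 35551 = 17·2091 + 4
19: 35551 = 19·1871 + 2
23: 35551 = 23·1545 + 16
29: 35551 = 29·1225 + 26
31: 35551 = 31·1146 + 25
37: 35551 = 37·960 + 31
41: 35551 = 41·867 + 4
43: 35551 = 43·826 + 33
47: 35551 = 47·756 + 19
53: 35551 = 53·670 + 41
59: 35551 = 59·602 + 33
61: 35551 = 61·582 + 49
67: 35551 = 67·530 + 41
71: 35551 = 71·500 + 51
73: 35551 = 73·487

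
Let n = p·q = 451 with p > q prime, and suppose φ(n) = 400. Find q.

φ(n) = (p−1)(q−1) = n − (p+q) + 1, so p + q = 451 − 400 + 1 = 52.
p and q are the roots of t² − 52t + 451 = 0.
Discriminant: 52² − 4·451 = 2704 − 1804 = 900; √900 = 30.
q = (52 − 30)/2 = 11, p = (52 + 30)/2 = 41.
Check: 11 · 41 = 451.

11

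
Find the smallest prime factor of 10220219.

73

10220219 is odd.
Digit sum 17, not divisible by 3.
Ends in 9: not divisible by 5.
7: 10220219 = 7·1460031 + 2
11: 10220219 = 11·929110 + 9
13: 10220219 = 13·786170 + 9
17: 10220219 = 17·601189 + 6
19: 10220219 = 19·537906 + 5
23: 10220219 = 23·444357 + 8
29: 10220219 = 29·352421 + 10
31: 10220219 = 31·329684 + 15
37: 10220219 = 37·276222 + 5
41: 10220219 = 41·249273 + 26
43: 10220219 = 43·237679 + 22
47: 10220219 = 47·217451 + 22
53: 10220219 = 53·192834 + 17
59: 10220219 = 59·173224 + 3
61: 10220219 = 61·167544 + 35
67: 10220219 = 67·152540 + 39
71: 10220219 = 71·143946 + 53
73: 10220219 = 73·140003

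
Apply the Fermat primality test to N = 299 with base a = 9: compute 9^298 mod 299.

9

9^1 ≡ 9 (mod 299)
9^2 ≡ 9^2 = 81 ≡ 81 (mod 299)
9^4 ≡ 81^2 = 6561 ≡ 282 (mod 299)
9^8 ≡ 282^2 = 79524 ≡ 289 (mod 299)
9^16 ≡ 289^2 = 83521 ≡ 100 (mod 299)
9^32 ≡ 100^2 = 10000 ≡ 133 (mod 299)
9^64 ≡ 133^2 = 17689 ≡ 48 (mod 299)
9^128 ≡ 48^2 = 2304 ≡ 211 (mod 299)
9^256 ≡ 211^2 = 44521 ≡ 269 (mod 299)
298 = 256 + 32 + 8 + 2 in binary powers of 2.
So 9^298 ≡ 269 · 133 · 289 · 81 ≡ 9 (mod 299).
Since 9 ≠ 1, base 9 is a Fermat witness: 299 is composite.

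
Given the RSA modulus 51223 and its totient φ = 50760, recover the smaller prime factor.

181

φ(n) = (p−1)(q−1) = n − (p+q) + 1, so p + q = 51223 − 50760 + 1 = 464.
p and q are the roots of t² − 464t + 51223 = 0.
Discriminant: 464² − 4·51223 = 215296 − 204892 = 10404; √10404 = 102.
q = (464 − 102)/2 = 181, p = (464 + 102)/2 = 283.
Check: 181 · 283 = 51223.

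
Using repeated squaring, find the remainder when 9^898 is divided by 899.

9^1 ≡ 9 (mod 899)
9^2 ≡ 9^2 = 81 ≡ 81 (mod 899)
9^4 ≡ 81^2 = 6561 ≡ 268 (mod 899)
9^8 ≡ 268^2 = 71824 ≡ 803 (mod 899)
9^16 ≡ 803^2 = 644809 ≡ 226 (mod 899)
9^32 ≡ 226^2 = 51076 ≡ 732 (mod 899)
9^64 ≡ 732^2 = 535824 ≡ 20 (mod 899)
9^128 ≡ 20^2 = 400 ≡ 400 (mod 899)
9^256 ≡ 400^2 = 160000 ≡ 877 (mod 899)
9^512 ≡ 877^2 = 769129 ≡ 484 (mod 899)
898 = 512 + 256 + 128 + 2 in binary powers of 2.
So 9^898 ≡ 484 · 877 · 400 · 81 ≡ 545 (mod 899).
Since 545 ≠ 1, base 9 is a Fermat witness: 899 is composite.

545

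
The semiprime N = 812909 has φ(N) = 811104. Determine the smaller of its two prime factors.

φ(n) = (p−1)(q−1) = n − (p+q) + 1, so p + q = 812909 − 811104 + 1 = 1806.
p and q are the roots of t² − 1806t + 812909 = 0.
Discriminant: 1806² − 4·812909 = 3261636 − 3251636 = 10000; √10000 = 100.
q = (1806 − 100)/2 = 853, p = (1806 + 100)/2 = 953.
Check: 853 · 953 = 812909.

853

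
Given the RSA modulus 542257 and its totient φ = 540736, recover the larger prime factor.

φ(n) = (p−1)(q−1) = n − (p+q) + 1, so p + q = 542257 − 540736 + 1 = 1522.
p and q are the roots of t² − 1522t + 542257 = 0.
Discriminant: 1522² − 4·542257 = 2316484 − 2169028 = 147456; √147456 = 384.
q = (1522 − 384)/2 = 569, p = (1522 + 384)/2 = 953.
Check: 569 · 953 = 542257.

953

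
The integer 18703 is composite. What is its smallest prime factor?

59

18703 is odd.
Digit sum 19, not divisible by 3.
Ends in 3: not divisible by 5.
7: 18703 = 7·2671 + 6
11: 18703 = 11·1700 + 3
13: 18703 = 13·1438 + 9
17: 18703 = 17·1100 + 3
19: 18703 = 19·984 + 7
23: 18703 = 23·813 + 4
29: 18703 = 29·644 + 27
31: 18703 = 31·603 + 10
37: 18703 = 37·505 + 18
41: 18703 = 41·456 + 7
43: 18703 = 43·434 + 41
47: 18703 = 47·397 + 44
53: 18703 = 53·352 + 47
59: 18703 = 59·317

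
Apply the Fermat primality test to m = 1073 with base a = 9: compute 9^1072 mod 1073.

9^1 ≡ 9 (mod 1073)
9^2 ≡ 9^2 = 81 ≡ 81 (mod 1073)
9^4 ≡ 81^2 = 6561 ≡ 123 (mod 1073)
9^8 ≡ 123^2 = 15129 ≡ 107 (mod 1073)
9^16 ≡ 107^2 = 11449 ≡ 719 (mod 1073)
9^32 ≡ 719^2 = 516961 ≡ 848 (mod 1073)
9^64 ≡ 848^2 = 719104 ≡ 194 (mod 1073)
9^128 ≡ 194^2 = 37636 ≡ 81 (mod 1073)
9^256 ≡ 81^2 = 6561 ≡ 123 (mod 1073)
9^512 ≡ 123^2 = 15129 ≡ 107 (mod 1073)
9^1024 ≡ 107^2 = 11449 ≡ 719 (mod 1073)
1072 = 1024 + 32 + 16 in binary powers of 2.
So 9^1072 ≡ 719 · 848 · 719 ≡ 194 (mod 1073).
Since 194 ≠ 1, base 9 is a Fermat witness: 1073 is composite.

194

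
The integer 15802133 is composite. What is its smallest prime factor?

15802133 is odd.
Digit sum 23, not divisible by 3.
Ends in 3: not divisible by 5.
7: 15802133 = 7·2257447 + 4
11: 15802133 = 11·1436557 + 6
13: 15802133 = 13·1215548 + 9
17: 15802133 = 17·929537 + 4
19: 15802133 = 19·831691 + 4
23: 15802133 = 23·687049 + 6
29: 15802133 = 29·544901 + 4
31: 15802133 = 31·509746 + 7
37: 15802133 = 37·427084 + 25
41: 15802133 = 41·385417 + 36
43: 15802133 = 43·367491 + 20
47: 15802133 = 47·336215 + 28
53: 15802133 = 53·298153 + 24
59: 15802133 = 59·267832 + 45
61: 15802133 = 61·259051 + 22
67: 15802133 = 67·235852 + 49
71: 15802133 = 71·222565 + 18
73: 15802133 = 73·216467 + 42
79: 15802133 = 79·200027

79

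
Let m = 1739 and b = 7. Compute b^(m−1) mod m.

7^1 ≡ 7 (mod 1739)
7^2 ≡ 7^2 = 49 ≡ 49 (mod 1739)
7^4 ≡ 49^2 = 2401 ≡ 662 (mod 1739)
7^8 ≡ 662^2 = 438244 ≡ 16 (mod 1739)
7^16 ≡ 16^2 = 256 ≡ 256 (mod 1739)
7^32 ≡ 256^2 = 65536 ≡ 1193 (mod 1739)
7^64 ≡ 1193^2 = 1423249 ≡ 747 (mod 1739)
7^128 ≡ 747^2 = 558009 ≡ 1529 (mod 1739)
7^256 ≡ 1529^2 = 2337841 ≡ 625 (mod 1739)
7^512 ≡ 625^2 = 390625 ≡ 1089 (mod 1739)
7^1024 ≡ 1089^2 = 1185921 ≡ 1662 (mod 1739)
1738 = 1024 + 512 + 128 + 64 + 8 + 2 in binary powers of 2.
So 7^1738 ≡ 1662 · 1089 · 1529 · 747 · 16 · 49 ≡ 636 (mod 1739).
Since 636 ≠ 1, base 7 is a Fermat witness: 1739 is composite.

636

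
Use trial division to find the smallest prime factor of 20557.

61

20557 is odd.
Digit sum 19, not divisible by 3.
Ends in 7: not divisible by 5.
7: 20557 = 7·2936 + 5
11: 20557 = 11·1868 + 9
13: 20557 = 13·1581 + 4
17: 20557 = 17·1209 + 4
19: 20557 = 19·1081 + 18
23: 20557 = 23·893 + 18
29: 20557 = 29·708 + 25
31: 20557 = 31·663 + 4
37: 20557 = 37·555 + 22
41: 20557 = 41·501 + 16
43: 20557 = 43·478 + 3
47: 20557 = 47·437 + 18
53: 20557 = 53·387 + 46
59: 20557 = 59·348 + 25
61: 20557 = 61·337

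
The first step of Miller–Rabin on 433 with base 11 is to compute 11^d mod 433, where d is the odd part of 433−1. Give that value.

354

433 − 1 = 432 = 2^4 · 27, so d = 27.
11^1 ≡ 11 (mod 433)
11^2 ≡ 11^2 = 121 ≡ 121 (mod 433)
11^4 ≡ 121^2 = 14641 ≡ 352 (mod 433)
11^8 ≡ 352^2 = 123904 ≡ 66 (mod 433)
11^16 ≡ 66^2 = 4356 ≡ 26 (mod 433)
27 = 16 + 8 + 2 + 1 in binary powers of 2.
So 11^27 ≡ 26 · 66 · 121 · 11 ≡ 354 (mod 433).
Squaring chain: 354 → 179 → 432 → 1; reaches −1, so base 11 does not prove 433 composite.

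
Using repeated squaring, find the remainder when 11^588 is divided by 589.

11^1 ≡ 11 (mod 589)
11^2 ≡ 11^2 = 121 ≡ 121 (mod 589)
11^4 ≡ 121^2 = 14641 ≡ 505 (mod 589)
11^8 ≡ 505^2 = 255025 ≡ 577 (mod 589)
11^16 ≡ 577^2 = 332929 ≡ 144 (mod 589)
11^32 ≡ 144^2 = 20736 ≡ 121 (mod 589)
11^64 ≡ 121^2 = 14641 ≡ 505 (mod 589)
11^128 ≡ 505^2 = 255025 ≡ 577 (mod 589)
11^256 ≡ 577^2 = 332929 ≡ 144 (mod 589)
11^512 ≡ 144^2 = 20736 ≡ 121 (mod 589)
588 = 512 + 64 + 8 + 4 in binary powers of 2.
So 11^588 ≡ 121 · 505 · 577 · 505 ≡ 343 (mod 589).
Since 343 ≠ 1, base 11 is a Fermat witness: 589 is composite.

343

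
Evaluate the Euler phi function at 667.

616

Factor: 667 = 23 · 29.
φ(667) = (23−1) · (29−1) = 22 · 28 = 616.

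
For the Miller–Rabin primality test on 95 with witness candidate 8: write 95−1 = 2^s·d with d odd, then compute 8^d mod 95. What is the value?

12

95 − 1 = 94 = 2^1 · 47, so d = 47.
8^1 ≡ 8 (mod 95)
8^2 ≡ 8^2 = 64 ≡ 64 (mod 95)
8^4 ≡ 64^2 = 4096 ≡ 11 (mod 95)
8^8 ≡ 11^2 = 121 ≡ 26 (mod 95)
8^16 ≡ 26^2 = 676 ≡ 11 (mod 95)
8^32 ≡ 11^2 = 121 ≡ 26 (mod 95)
47 = 32 + 8 + 4 + 2 + 1 in binary powers of 2.
So 8^47 ≡ 26 · 26 · 11 · 64 · 8 ≡ 12 (mod 95).
Squaring chain: 12; never reaches −1, so base 8 is a Miller–Rabin witness that 95 is composite.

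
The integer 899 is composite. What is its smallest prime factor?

29

899 is odd.
Digit sum 26, not divisible by 3.
Ends in 9: not divisible by 5.
7: 899 = 7·128 + 3
11: 899 = 11·81 + 8
13: 899 = 13·69 + 2
17: 899 = 17·52 + 15
19: 899 = 19·47 + 6
23: 899 = 23·39 + 2
29: 899 = 29·31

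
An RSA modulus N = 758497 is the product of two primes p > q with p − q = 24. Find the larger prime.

Since p = q + 24, we have 758497 = q(q + 24), so q² + 24q − 758497 = 0.
Discriminant: 24² + 4·758497 = 576 + 3033988 = 3034564; √3034564 = 1742.
q = (−24 + 1742)/2 = 859, and p = q + 24 = 883.
Check: 859 · 883 = 758497.

883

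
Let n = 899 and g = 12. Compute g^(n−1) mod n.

12^1 ≡ 12 (mod 899)
12^2 ≡ 12^2 = 144 ≡ 144 (mod 899)
12^4 ≡ 144^2 = 20736 ≡ 59 (mod 899)
12^8 ≡ 59^2 = 3481 ≡ 784 (mod 899)
12^16 ≡ 784^2 = 614656 ≡ 639 (mod 899)
12^32 ≡ 639^2 = 408321 ≡ 175 (mod 899)
12^64 ≡ 175^2 = 30625 ≡ 59 (mod 899)
12^128 ≡ 59^2 = 3481 ≡ 784 (mod 899)
12^256 ≡ 784^2 = 614656 ≡ 639 (mod 899)
12^512 ≡ 639^2 = 408321 ≡ 175 (mod 899)
898 = 512 + 256 + 128 + 2 in binary powers of 2.
So 12^898 ≡ 175 · 639 · 784 · 144 ≡ 231 (mod 899).
Since 231 ≠ 1, base 12 is a Fermat witness: 899 is composite.

231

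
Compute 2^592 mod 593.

2^1 ≡ 2 (mod 593)
2^2 ≡ 2^2 = 4 ≡ 4 (mod 593)
2^4 ≡ 4^2 = 16 ≡ 16 (mod 593)
2^8 ≡ 16^2 = 256 ≡ 256 (mod 593)
2^16 ≡ 256^2 = 65536 ≡ 306 (mod 593)
2^32 ≡ 306^2 = 93636 ≡ 535 (mod 593)
2^64 ≡ 535^2 = 286225 ≡ 399 (mod 593)
2^128 ≡ 399^2 = 159201 ≡ 277 (mod 593)
2^256 ≡ 277^2 = 76729 ≡ 232 (mod 593)
2^512 ≡ 232^2 = 53824 ≡ 454 (mod 593)
592 = 512 + 64 + 16 in binary powers of 2.
So 2^592 ≡ 454 · 399 · 306 ≡ 1 (mod 593).
Since the result is 1, base 2 gives no evidence that 593 is composite.

1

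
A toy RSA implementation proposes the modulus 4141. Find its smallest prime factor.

41

4141 is odd.
Digit sum 10, not divisible by 3.
Ends in 1: not divisible by 5.
7: 4141 = 7·591 + 4
11: 4141 = 11·376 + 5
13: 4141 = 13·318 + 7
17: 4141 = 17·243 + 10
19: 4141 = 19·217 + 18
23: 4141 = 23·180 + 1
29: 4141 = 29·142 + 23
31: 4141 = 31·133 + 18
37: 4141 = 37·111 + 34
41: 4141 = 41·101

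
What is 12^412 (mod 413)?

12^1 ≡ 12 (mod 413)
12^2 ≡ 12^2 = 144 ≡ 144 (mod 413)
12^4 ≡ 144^2 = 20736 ≡ 86 (mod 413)
12^8 ≡ 86^2 = 7396 ≡ 375 (mod 413)
12^16 ≡ 375^2 = 140625 ≡ 205 (mod 413)
12^32 ≡ 205^2 = 42025 ≡ 312 (mod 413)
12^64 ≡ 312^2 = 97344 ≡ 289 (mod 413)
12^128 ≡ 289^2 = 83521 ≡ 95 (mod 413)
12^256 ≡ 95^2 = 9025 ≡ 352 (mod 413)
412 = 256 + 128 + 16 + 8 + 4 in binary powers of 2.
So 12^412 ≡ 352 · 95 · 205 · 375 · 86 ≡ 289 (mod 413).
Since 289 ≠ 1, base 12 is a Fermat witness: 413 is composite.

289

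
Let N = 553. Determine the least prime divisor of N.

553 is odd.
Digit sum 13, not divisible by 3.
Ends in 3: not divisible by 5.
7: 553 = 7·79

7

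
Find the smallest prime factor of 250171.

23

250171 is odd.
Digit sum 16, not divisible by 3.
Ends in 1: not divisible by 5.
7: 250171 = 7·35738 + 5
11: 250171 = 11·22742 + 9
13: 250171 = 13·19243 + 12
17: 250171 = 17·14715 + 16
19: 250171 = 19·13166 + 17
23: 250171 = 23·10877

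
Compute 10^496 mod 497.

10^1 ≡ 10 (mod 497)
10^2 ≡ 10^2 = 100 ≡ 100 (mod 497)
10^4 ≡ 100^2 = 10000 ≡ 60 (mod 497)
10^8 ≡ 60^2 = 3600 ≡ 121 (mod 497)
10^16 ≡ 121^2 = 14641 ≡ 228 (mod 497)
10^32 ≡ 228^2 = 51984 ≡ 296 (mod 497)
10^64 ≡ 296^2 = 87616 ≡ 144 (mod 497)
10^128 ≡ 144^2 = 20736 ≡ 359 (mod 497)
10^256 ≡ 359^2 = 128881 ≡ 158 (mod 497)
496 = 256 + 128 + 64 + 32 + 16 in binary powers of 2.
So 10^496 ≡ 158 · 359 · 144 · 296 · 228 ≡ 249 (mod 497).
Since 249 ≠ 1, base 10 is a Fermat witness: 497 is composite.

249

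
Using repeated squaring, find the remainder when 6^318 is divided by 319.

6^1 ≡ 6 (mod 319)
6^2 ≡ 6^2 = 36 ≡ 36 (mod 319)
6^4 ≡ 36^2 = 1296 ≡ 20 (mod 319)
6^8 ≡ 20^2 = 400 ≡ 81 (mod 319)
6^16 ≡ 81^2 = 6561 ≡ 181 (mod 319)
6^32 ≡ 181^2 = 32761 ≡ 223 (mod 319)
6^64 ≡ 223^2 = 49729 ≡ 284 (mod 319)
6^128 ≡ 284^2 = 80656 ≡ 268 (mod 319)
6^256 ≡ 268^2 = 71824 ≡ 49 (mod 319)
318 = 256 + 32 + 16 + 8 + 4 + 2 in binary powers of 2.
So 6^318 ≡ 49 · 223 · 181 · 81 · 20 · 36 ≡ 103 (mod 319).
Since 103 ≠ 1, base 6 is a Fermat witness: 319 is composite.

103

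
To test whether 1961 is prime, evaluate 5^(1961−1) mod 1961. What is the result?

367

5^1 ≡ 5 (mod 1961)
5^2 ≡ 5^2 = 25 ≡ 25 (mod 1961)
5^4 ≡ 25^2 = 625 ≡ 625 (mod 1961)
5^8 ≡ 625^2 = 390625 ≡ 386 (mod 1961)
5^16 ≡ 386^2 = 148996 ≡ 1921 (mod 1961)
5^32 ≡ 1921^2 = 3690241 ≡ 1600 (mod 1961)
5^64 ≡ 1600^2 = 2560000 ≡ 895 (mod 1961)
5^128 ≡ 895^2 = 801025 ≡ 937 (mod 1961)
5^256 ≡ 937^2 = 877969 ≡ 1402 (mod 1961)
5^512 ≡ 1402^2 = 1965604 ≡ 682 (mod 1961)
5^1024 ≡ 682^2 = 465124 ≡ 367 (mod 1961)
1960 = 1024 + 512 + 256 + 128 + 32 + 8 in binary powers of 2.
So 5^1960 ≡ 367 · 682 · 1402 · 937 · 1600 · 386 ≡ 367 (mod 1961).
Since 367 ≠ 1, base 5 is a Fermat witness: 1961 is composite.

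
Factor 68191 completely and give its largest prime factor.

68191 = 19 · 3589
3589 = 37 · 97
97 is prime.
So 68191 = 19 · 37 · 97; the largest prime factor is 97.

97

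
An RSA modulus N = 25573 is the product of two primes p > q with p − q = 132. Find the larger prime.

239

Since p = q + 132, we have 25573 = q(q + 132), so q² + 132q − 25573 = 0.
Discriminant: 132² + 4·25573 = 17424 + 102292 = 119716; √119716 = 346.
q = (−132 + 346)/2 = 107, and p = q + 132 = 239.
Check: 107 · 239 = 25573.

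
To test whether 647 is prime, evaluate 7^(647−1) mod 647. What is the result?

7^1 ≡ 7 (mod 647)
7^2 ≡ 7^2 = 49 ≡ 49 (mod 647)
7^4 ≡ 49^2 = 2401 ≡ 460 (mod 647)
7^8 ≡ 460^2 = 211600 ≡ 31 (mod 647)
7^16 ≡ 31^2 = 961 ≡ 314 (mod 647)
7^32 ≡ 314^2 = 98596 ≡ 252 (mod 647)
7^64 ≡ 252^2 = 63504 ≡ 98 (mod 647)
7^128 ≡ 98^2 = 9604 ≡ 546 (mod 647)
7^256 ≡ 546^2 = 298116 ≡ 496 (mod 647)
7^512 ≡ 496^2 = 246016 ≡ 156 (mod 647)
646 = 512 + 128 + 4 + 2 in binary powers of 2.
So 7^646 ≡ 156 · 546 · 460 · 49 ≡ 1 (mod 647).
Since the result is 1, base 7 gives no evidence that 647 is composite.

1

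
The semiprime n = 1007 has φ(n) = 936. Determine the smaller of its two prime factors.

19

φ(n) = (p−1)(q−1) = n − (p+q) + 1, so p + q = 1007 − 936 + 1 = 72.
p and q are the roots of t² − 72t + 1007 = 0.
Discriminant: 72² − 4·1007 = 5184 − 4028 = 1156; √1156 = 34.
q = (72 − 34)/2 = 19, p = (72 + 34)/2 = 53.
Check: 19 · 53 = 1007.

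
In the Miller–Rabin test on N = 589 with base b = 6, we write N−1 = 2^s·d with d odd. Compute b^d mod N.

589 − 1 = 588 = 2^2 · 147, so d = 147.
6^1 ≡ 6 (mod 589)
6^2 ≡ 6^2 = 36 ≡ 36 (mod 589)
6^4 ≡ 36^2 = 1296 ≡ 118 (mod 589)
6^8 ≡ 118^2 = 13924 ≡ 377 (mod 589)
6^16 ≡ 377^2 = 142129 ≡ 180 (mod 589)
6^32 ≡ 180^2 = 32400 ≡ 5 (mod 589)
6^64 ≡ 5^2 = 25 ≡ 25 (mod 589)
6^128 ≡ 25^2 = 625 ≡ 36 (mod 589)
147 = 128 + 16 + 2 + 1 in binary powers of 2.
So 6^147 ≡ 36 · 180 · 36 · 6 ≡ 216 (mod 589).
Squaring chain: 216 → 125; never reaches −1, so base 6 is a Miller–Rabin witness that 589 is composite.

216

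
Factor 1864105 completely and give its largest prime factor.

1864105 = 5 · 372821
372821 = 59 · 6319
6319 = 71 · 89
89 is prime.
So 1864105 = 5 · 59 · 71 · 89; the largest prime factor is 89.

89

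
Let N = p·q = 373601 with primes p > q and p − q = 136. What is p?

683

Since p = q + 136, we have 373601 = q(q + 136), so q² + 136q − 373601 = 0.
Discriminant: 136² + 4·373601 = 18496 + 1494404 = 1512900; √1512900 = 1230.
q = (−136 + 1230)/2 = 547, and p = q + 136 = 683.
Check: 547 · 683 = 373601.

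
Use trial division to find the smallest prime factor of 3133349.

3133349 is odd.
Digit sum 26, not divisible by 3.
Ends in 9: not divisible by 5.
7: 3133349 = 7·447621 + 2
11: 3133349 = 11·284849 + 10
13: 3133349 = 13·241026 + 11
17: 3133349 = 17·184314 + 11
19: 3133349 = 19·164913 + 2
23: 3133349 = 23·136232 + 13
29: 3133349 = 29·108046 + 15
31: 3133349 = 31·101075 + 24
37: 3133349 = 37·84685 + 4
41: 3133349 = 41·76423 + 6
43: 3133349 = 43·72868 + 25
47: 3133349 = 47·66667

47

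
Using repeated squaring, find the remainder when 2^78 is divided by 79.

1

2^1 ≡ 2 (mod 79)
2^2 ≡ 2^2 = 4 ≡ 4 (mod 79)
2^4 ≡ 4^2 = 16 ≡ 16 (mod 79)
2^8 ≡ 16^2 = 256 ≡ 19 (mod 79)
2^16 ≡ 19^2 = 361 ≡ 45 (mod 79)
2^32 ≡ 45^2 = 2025 ≡ 50 (mod 79)
2^64 ≡ 50^2 = 2500 ≡ 51 (mod 79)
78 = 64 + 8 + 4 + 2 in binary powers of 2.
So 2^78 ≡ 51 · 19 · 16 · 4 ≡ 1 (mod 79).
Since the result is 1, base 2 gives no evidence that 79 is composite.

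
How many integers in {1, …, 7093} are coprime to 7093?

Factor: 7093 = 41 · 173.
φ(7093) = (41−1) · (173−1) = 40 · 172 = 6880.

6880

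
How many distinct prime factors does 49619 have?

2

49619 = 29^2 · 59
49619 = 29^2 · 59, which has 2 distinct prime factors.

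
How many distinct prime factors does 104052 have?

5

104052 = 2^2 · 26013
26013 = 3 · 8671
8671 = 13 · 667
667 = 23 · 29
104052 = 2^2 · 3 · 13 · 23 · 29, which has 5 distinct prime factors.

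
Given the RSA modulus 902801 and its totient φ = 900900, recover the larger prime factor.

991

φ(n) = (p−1)(q−1) = n − (p+q) + 1, so p + q = 902801 − 900900 + 1 = 1902.
p and q are the roots of t² − 1902t + 902801 = 0.
Discriminant: 1902² − 4·902801 = 3617604 − 3611204 = 6400; √6400 = 80.
q = (1902 − 80)/2 = 911, p = (1902 + 80)/2 = 991.
Check: 911 · 991 = 902801.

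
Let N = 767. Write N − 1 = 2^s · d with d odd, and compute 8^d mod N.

767 − 1 = 766 = 2^1 · 383, so d = 383.
8^1 ≡ 8 (mod 767)
8^2 ≡ 8^2 = 64 ≡ 64 (mod 767)
8^4 ≡ 64^2 = 4096 ≡ 261 (mod 767)
8^8 ≡ 261^2 = 68121 ≡ 625 (mod 767)
8^16 ≡ 625^2 = 390625 ≡ 222 (mod 767)
8^32 ≡ 222^2 = 49284 ≡ 196 (mod 767)
8^64 ≡ 196^2 = 38416 ≡ 66 (mod 767)
8^128 ≡ 66^2 = 4356 ≡ 521 (mod 767)
8^256 ≡ 521^2 = 271441 ≡ 690 (mod 767)
383 = 256 + 64 + 32 + 16 + 8 + 4 + 2 + 1 in binary powers of 2.
So 8^383 ≡ 690 · 66 · 196 · 222 · 625 · 261 · 64 · 8 ≡ 642 (mod 767).
Squaring chain: 642; never reaches −1, so base 8 is a Miller–Rabin witness that 767 is composite.

642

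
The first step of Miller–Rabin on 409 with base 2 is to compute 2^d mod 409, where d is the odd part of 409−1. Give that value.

409 − 1 = 408 = 2^3 · 51, so d = 51.
2^1 ≡ 2 (mod 409)
2^2 ≡ 2^2 = 4 ≡ 4 (mod 409)
2^4 ≡ 4^2 = 16 ≡ 16 (mod 409)
2^8 ≡ 16^2 = 256 ≡ 256 (mod 409)
2^16 ≡ 256^2 = 65536 ≡ 96 (mod 409)
2^32 ≡ 96^2 = 9216 ≡ 218 (mod 409)
51 = 32 + 16 + 2 + 1 in binary powers of 2.
So 2^51 ≡ 218 · 96 · 4 · 2 ≡ 143 (mod 409).
Squaring chain: 143 → 408 → 1; reaches −1, so base 2 does not prove 409 composite.

143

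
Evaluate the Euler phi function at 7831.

Factor: 7831 = 41 · 191.
φ(7831) = (41−1) · (191−1) = 40 · 190 = 7600.

7600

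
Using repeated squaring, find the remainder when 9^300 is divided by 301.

9^1 ≡ 9 (mod 301)
9^2 ≡ 9^2 = 81 ≡ 81 (mod 301)
9^4 ≡ 81^2 = 6561 ≡ 240 (mod 301)
9^8 ≡ 240^2 = 57600 ≡ 109 (mod 301)
9^16 ≡ 109^2 = 11881 ≡ 142 (mod 301)
9^32 ≡ 142^2 = 20164 ≡ 298 (mod 301)
9^64 ≡ 298^2 = 88804 ≡ 9 (mod 301)
9^128 ≡ 9^2 = 81 ≡ 81 (mod 301)
9^256 ≡ 81^2 = 6561 ≡ 240 (mod 301)
300 = 256 + 32 + 8 + 4 in binary powers of 2.
So 9^300 ≡ 240 · 298 · 109 · 240 ≡ 176 (mod 301).
Since 176 ≠ 1, base 9 is a Fermat witness: 301 is composite.

176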